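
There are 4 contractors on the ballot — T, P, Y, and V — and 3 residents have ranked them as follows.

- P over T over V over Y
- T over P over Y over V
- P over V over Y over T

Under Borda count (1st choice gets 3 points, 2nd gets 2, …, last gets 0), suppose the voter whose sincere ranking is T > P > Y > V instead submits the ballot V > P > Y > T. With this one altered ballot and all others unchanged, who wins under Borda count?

Borda totals with the altered ballot: T 2, P 8, Y 2, V 6.
The winner is unchanged: still P.

P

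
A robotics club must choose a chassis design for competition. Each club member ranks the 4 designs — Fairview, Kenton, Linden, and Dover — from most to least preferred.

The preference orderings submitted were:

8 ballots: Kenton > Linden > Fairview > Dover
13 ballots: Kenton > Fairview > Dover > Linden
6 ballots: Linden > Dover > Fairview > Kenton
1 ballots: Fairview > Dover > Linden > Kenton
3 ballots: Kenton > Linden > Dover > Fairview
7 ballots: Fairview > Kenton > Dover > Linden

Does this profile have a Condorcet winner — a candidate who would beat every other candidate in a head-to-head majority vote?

Head-to-head results (38 voters total):
Fairview vs Kenton: Kenton wins 24–14.
Fairview vs Linden: Fairview wins 21–17.
Fairview vs Dover: Fairview wins 29–9.
Kenton vs Linden: Kenton wins 31–7.
Kenton vs Dover: Kenton wins 31–7.
Linden vs Dover: Dover wins 21–17.
Kenton beats each rival — Fairview (24–14), Linden (31–7), Dover (31–7) — so Kenton is the Condorcet winner.

Yes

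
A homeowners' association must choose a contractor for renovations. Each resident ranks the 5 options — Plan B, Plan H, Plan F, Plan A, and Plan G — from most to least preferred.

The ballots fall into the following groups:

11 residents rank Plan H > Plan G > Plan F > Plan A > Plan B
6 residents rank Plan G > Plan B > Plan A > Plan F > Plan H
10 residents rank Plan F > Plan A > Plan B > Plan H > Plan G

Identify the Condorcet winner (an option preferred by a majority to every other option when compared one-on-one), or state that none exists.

None — there is no Condorcet winner

Head-to-head results (27 voters total):
Plan B vs Plan H: Plan B wins 16–11.
Plan B vs Plan F: Plan F wins 21–6.
Plan B vs Plan A: Plan A wins 21–6.
Plan B vs Plan G: Plan G wins 17–10.
Plan H vs Plan F: Plan F wins 16–11.
Plan H vs Plan A: Plan A wins 16–11.
Plan H vs Plan G: Plan H wins 21–6.
Plan F vs Plan A: Plan F wins 21–6.
Plan F vs Plan G: Plan G wins 17–10.
Plan A vs Plan G: Plan G wins 17–10.
No candidate beats all others: Plan B beats Plan H beats Plan G beats Plan B, a majority cycle.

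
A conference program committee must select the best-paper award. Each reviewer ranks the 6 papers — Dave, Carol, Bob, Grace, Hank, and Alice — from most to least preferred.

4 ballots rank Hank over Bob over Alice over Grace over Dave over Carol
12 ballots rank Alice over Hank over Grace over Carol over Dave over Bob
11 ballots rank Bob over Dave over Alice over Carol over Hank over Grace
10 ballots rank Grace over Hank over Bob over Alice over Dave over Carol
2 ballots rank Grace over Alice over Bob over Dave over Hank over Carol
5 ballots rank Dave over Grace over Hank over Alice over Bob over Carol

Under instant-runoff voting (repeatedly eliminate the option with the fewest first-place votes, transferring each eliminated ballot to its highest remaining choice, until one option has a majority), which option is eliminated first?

Carol

Round 1: Grace 12, Alice 12, Bob 11, Dave 5, Hank 4, Carol 0. Carol has the fewest and is eliminated.
Round 2: Grace 12, Alice 12, Bob 11, Dave 5, Hank 4. Hank has the fewest and is eliminated.
Round 3: Bob 15, Grace 12, Alice 12, Dave 5. Dave has the fewest and is eliminated.
Round 4: Grace 17, Bob 15, Alice 12. Alice has the fewest and is eliminated.
Round 5: Grace 29, Bob 15. Grace has a majority.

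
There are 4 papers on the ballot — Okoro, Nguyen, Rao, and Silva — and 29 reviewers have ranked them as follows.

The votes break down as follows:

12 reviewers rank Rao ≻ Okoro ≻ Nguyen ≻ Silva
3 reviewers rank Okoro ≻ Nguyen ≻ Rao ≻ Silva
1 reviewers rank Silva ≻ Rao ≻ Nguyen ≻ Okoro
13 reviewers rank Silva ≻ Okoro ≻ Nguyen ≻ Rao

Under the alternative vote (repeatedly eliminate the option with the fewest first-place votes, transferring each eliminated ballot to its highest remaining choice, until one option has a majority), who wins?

Rao

Round 1: Silva 14, Rao 12, Okoro 3, Nguyen 0. Nguyen has the fewest and is eliminated.
Round 2: Silva 14, Rao 12, Okoro 3. Okoro has the fewest and is eliminated.
Round 3: Rao 15, Silva 14. Rao has a majority.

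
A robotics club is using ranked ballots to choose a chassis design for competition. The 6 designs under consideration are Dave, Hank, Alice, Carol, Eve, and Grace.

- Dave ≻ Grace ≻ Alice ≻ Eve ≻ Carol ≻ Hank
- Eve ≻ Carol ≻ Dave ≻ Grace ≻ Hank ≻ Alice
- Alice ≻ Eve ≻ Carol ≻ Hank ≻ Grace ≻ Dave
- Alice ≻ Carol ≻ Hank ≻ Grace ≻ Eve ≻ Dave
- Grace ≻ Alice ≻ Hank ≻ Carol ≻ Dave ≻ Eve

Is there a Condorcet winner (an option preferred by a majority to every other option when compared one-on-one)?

No

Head-to-head results (5 voters total):
Dave vs Hank: Hank wins 3–2.
Dave vs Alice: Alice wins 3–2.
Dave vs Carol: Carol wins 4–1.
Dave vs Eve: Eve wins 3–2.
Dave vs Grace: Grace wins 3–2.
Hank vs Alice: Alice wins 4–1.
Hank vs Carol: Carol wins 4–1.
Hank vs Eve: Eve wins 3–2.
Hank vs Grace: Grace wins 3–2.
Alice vs Carol: Alice wins 4–1.
Alice vs Eve: Alice wins 4–1.
Alice vs Grace: Grace wins 3–2.
Carol vs Eve: Eve wins 3–2.
Carol vs Grace: Carol wins 3–2.
Eve vs Grace: Grace wins 3–2.
No candidate beats all others: Alice beats Carol beats Grace beats Alice, a majority cycle.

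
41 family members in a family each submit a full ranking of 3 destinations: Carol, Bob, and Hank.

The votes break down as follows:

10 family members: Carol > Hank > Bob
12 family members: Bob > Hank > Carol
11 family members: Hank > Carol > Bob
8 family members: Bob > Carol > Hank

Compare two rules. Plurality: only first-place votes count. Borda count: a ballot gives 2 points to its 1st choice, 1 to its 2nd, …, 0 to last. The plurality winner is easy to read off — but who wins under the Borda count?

Plurality first-place counts: Carol 10, Bob 20, Hank 11 → Bob.
Borda totals: Carol 39, Bob 40, Hank 44 → Hank.

Hank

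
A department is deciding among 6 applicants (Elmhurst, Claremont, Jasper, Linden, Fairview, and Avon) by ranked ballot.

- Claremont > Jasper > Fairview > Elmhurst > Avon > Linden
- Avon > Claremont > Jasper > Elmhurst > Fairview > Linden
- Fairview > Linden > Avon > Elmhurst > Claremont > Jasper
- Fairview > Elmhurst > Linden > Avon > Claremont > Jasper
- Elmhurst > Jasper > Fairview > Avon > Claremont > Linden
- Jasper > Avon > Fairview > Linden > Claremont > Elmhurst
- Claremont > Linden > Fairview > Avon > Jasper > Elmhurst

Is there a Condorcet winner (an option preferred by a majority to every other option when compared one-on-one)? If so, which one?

Head-to-head results (7 voters total):
Elmhurst vs Claremont: Claremont wins 4–3.
Elmhurst vs Jasper: Jasper wins 4–3.
Elmhurst vs Linden: Elmhurst wins 4–3.
Elmhurst vs Fairview: Fairview wins 5–2.
Elmhurst vs Avon: Avon wins 4–3.
Claremont vs Jasper: Claremont wins 5–2.
Claremont vs Linden: Claremont wins 4–3.
Claremont vs Fairview: Fairview wins 4–3.
Claremont vs Avon: Avon wins 5–2.
Jasper vs Linden: Jasper wins 4–3.
Jasper vs Fairview: Jasper wins 4–3.
Jasper vs Avon: Avon wins 4–3.
Linden vs Fairview: Fairview wins 6–1.
Linden vs Avon: Avon wins 4–3.
Fairview vs Avon: Fairview wins 5–2.
No candidate beats all others: Claremont beats Jasper beats Fairview beats Claremont, a majority cycle.

There is no Condorcet winner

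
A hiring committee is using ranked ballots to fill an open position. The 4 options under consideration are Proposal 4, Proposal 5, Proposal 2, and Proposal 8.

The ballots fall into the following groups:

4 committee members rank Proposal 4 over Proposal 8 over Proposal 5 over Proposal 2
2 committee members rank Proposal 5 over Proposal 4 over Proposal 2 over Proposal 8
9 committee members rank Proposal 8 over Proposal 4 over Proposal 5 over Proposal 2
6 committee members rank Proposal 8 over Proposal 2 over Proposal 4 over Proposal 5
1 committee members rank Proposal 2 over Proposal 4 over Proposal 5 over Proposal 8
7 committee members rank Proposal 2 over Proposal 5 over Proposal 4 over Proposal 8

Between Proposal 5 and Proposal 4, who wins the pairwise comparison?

Proposal 4

Ballots ranking Proposal 5 above Proposal 4: 2+7 = 9.
Ballots ranking Proposal 4 above Proposal 5: 4+9+6+1 = 20.
Proposal 4 wins the head-to-head, 20–9.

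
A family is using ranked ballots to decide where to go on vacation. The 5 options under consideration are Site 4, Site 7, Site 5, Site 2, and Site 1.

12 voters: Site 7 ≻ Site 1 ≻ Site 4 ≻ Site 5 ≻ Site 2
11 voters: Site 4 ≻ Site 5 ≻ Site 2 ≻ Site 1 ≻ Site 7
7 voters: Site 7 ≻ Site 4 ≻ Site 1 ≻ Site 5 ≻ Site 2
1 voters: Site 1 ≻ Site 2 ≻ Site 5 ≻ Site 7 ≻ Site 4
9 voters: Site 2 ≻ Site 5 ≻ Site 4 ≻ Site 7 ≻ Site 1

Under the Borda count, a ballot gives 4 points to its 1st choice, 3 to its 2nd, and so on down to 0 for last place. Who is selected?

Borda scores:
  Site 4: 12·2 + 11·4 + 7·3 + 0 + 9·2 = 107
  Site 7: 12·4 + 11·0 + 7·4 + 1 + 9·1 = 86
  Site 5: 12·1 + 11·3 + 7·1 + 2 + 9·3 = 81
  Site 2: 12·0 + 11·2 + 7·0 + 3 + 9·4 = 61
  Site 1: 12·3 + 11·1 + 7·2 + 4 + 9·0 = 65
Site 4 has the highest total.

Site 4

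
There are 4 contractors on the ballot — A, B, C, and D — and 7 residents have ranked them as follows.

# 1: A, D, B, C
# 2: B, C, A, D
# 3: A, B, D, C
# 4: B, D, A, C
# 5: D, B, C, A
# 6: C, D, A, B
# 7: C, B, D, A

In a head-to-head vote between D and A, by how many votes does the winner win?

Ballots ranking D above A: 4.
Ballots ranking A above D: 3.
D wins 4–3, a margin of 1.

1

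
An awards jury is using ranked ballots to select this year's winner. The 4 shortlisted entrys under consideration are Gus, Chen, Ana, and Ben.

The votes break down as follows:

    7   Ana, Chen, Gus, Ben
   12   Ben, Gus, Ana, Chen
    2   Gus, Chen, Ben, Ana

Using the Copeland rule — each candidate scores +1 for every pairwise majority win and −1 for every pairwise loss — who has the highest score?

Ben

Pairwise results:
  Gus vs Chen: Gus wins 14–7.
  Gus vs Ana: Gus wins 14–7.
  Gus vs Ben: Ben wins 12–9.
  Chen vs Ana: Ana wins 19–2.
  Chen vs Ben: Ben wins 12–9.
  Ana vs Ben: Ben wins 14–7.
Copeland scores (wins − losses):
  Gus: 2 − 1 = 1
  Chen: 0 − 3 = -3
  Ana: 1 − 2 = -1
  Ben: 3 − 0 = 3
Ben has the best Copeland score.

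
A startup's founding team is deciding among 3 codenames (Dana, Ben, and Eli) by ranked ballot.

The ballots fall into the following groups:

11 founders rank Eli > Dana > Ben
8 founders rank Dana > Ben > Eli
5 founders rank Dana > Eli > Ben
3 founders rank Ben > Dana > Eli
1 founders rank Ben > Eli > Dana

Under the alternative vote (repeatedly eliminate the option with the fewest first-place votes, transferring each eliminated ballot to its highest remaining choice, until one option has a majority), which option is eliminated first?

Round 1: Dana 13, Eli 11, Ben 4. Ben has the fewest and is eliminated.
Round 2: Dana 16, Eli 12. Dana has a majority.

Ben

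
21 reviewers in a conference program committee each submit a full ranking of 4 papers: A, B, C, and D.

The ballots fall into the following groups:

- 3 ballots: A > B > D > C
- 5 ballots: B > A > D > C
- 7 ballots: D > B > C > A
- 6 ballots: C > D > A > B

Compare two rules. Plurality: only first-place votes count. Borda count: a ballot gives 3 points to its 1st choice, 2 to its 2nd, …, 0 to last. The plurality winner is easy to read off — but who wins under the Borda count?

Plurality first-place counts: A 3, B 5, C 6, D 7 → D.
Borda totals: A 25, B 35, C 25, D 41 → D.

D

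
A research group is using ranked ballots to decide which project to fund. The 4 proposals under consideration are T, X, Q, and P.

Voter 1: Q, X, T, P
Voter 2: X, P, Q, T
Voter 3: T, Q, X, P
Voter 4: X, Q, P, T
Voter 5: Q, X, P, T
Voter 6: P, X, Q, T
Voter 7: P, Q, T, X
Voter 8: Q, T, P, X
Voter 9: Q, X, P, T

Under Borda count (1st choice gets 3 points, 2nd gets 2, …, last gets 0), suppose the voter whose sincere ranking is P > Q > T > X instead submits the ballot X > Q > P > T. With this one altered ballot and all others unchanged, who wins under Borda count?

Q

Borda totals with the altered ballot: T 6, X 18, Q 20, P 10.
The winner is unchanged: still Q.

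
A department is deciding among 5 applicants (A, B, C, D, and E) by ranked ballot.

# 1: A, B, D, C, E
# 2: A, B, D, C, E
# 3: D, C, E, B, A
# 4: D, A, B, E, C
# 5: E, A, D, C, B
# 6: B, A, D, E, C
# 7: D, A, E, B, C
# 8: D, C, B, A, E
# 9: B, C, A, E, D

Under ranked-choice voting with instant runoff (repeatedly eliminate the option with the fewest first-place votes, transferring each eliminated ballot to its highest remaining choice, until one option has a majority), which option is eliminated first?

C

Round 1: D 4, A 2, B 2, E 1, C 0. C has the fewest and is eliminated.
Round 2: D 4, A 2, B 2, E 1. E has the fewest and is eliminated.
Round 3: D 4, A 3, B 2. B has the fewest and is eliminated.
Round 4: A 5, D 4. A has a majority.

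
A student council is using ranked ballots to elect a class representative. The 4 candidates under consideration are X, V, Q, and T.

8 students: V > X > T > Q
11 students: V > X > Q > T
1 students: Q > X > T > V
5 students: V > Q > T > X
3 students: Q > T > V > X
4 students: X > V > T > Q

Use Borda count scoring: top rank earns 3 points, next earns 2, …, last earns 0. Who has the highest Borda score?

Borda scores:
  X: 8·2 + 11·2 + 2 + 5·0 + 3·0 + 4·3 = 52
  V: 8·3 + 11·3 + 0 + 5·3 + 3·1 + 4·2 = 83
  Q: 8·0 + 11·1 + 3 + 5·2 + 3·3 + 4·0 = 33
  T: 8·1 + 11·0 + 1 + 5·1 + 3·2 + 4·1 = 24
V has the highest total.

V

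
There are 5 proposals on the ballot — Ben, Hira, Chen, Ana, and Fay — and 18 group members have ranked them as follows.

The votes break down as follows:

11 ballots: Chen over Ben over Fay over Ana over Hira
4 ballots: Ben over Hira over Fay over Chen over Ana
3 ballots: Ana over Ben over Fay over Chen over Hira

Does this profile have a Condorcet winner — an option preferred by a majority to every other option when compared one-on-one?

Head-to-head results (18 voters total):
Ben vs Hira: Ben wins 18–0.
Ben vs Chen: Chen wins 11–7.
Ben vs Ana: Ben wins 15–3.
Ben vs Fay: Ben wins 18–0.
Hira vs Chen: Chen wins 14–4.
Hira vs Ana: Ana wins 14–4.
Hira vs Fay: Fay wins 14–4.
Chen vs Ana: Chen wins 15–3.
Chen vs Fay: Chen wins 11–7.
Ana vs Fay: Fay wins 15–3.
Chen beats each rival — Ben (11–7), Hira (14–4), Ana (15–3), Fay (11–7) — so Chen is the Condorcet winner.

Yes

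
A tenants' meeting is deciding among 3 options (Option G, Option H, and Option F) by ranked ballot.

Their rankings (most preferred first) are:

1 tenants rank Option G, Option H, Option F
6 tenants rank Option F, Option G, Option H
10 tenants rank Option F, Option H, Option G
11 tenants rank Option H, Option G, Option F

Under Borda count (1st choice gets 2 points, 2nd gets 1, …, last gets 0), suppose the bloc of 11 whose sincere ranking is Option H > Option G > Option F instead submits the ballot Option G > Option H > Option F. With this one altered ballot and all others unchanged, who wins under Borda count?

Borda totals with the altered ballot: Option G 30, Option H 22, Option F 32.
The switch changes the winner from Option H to Option F.

Option F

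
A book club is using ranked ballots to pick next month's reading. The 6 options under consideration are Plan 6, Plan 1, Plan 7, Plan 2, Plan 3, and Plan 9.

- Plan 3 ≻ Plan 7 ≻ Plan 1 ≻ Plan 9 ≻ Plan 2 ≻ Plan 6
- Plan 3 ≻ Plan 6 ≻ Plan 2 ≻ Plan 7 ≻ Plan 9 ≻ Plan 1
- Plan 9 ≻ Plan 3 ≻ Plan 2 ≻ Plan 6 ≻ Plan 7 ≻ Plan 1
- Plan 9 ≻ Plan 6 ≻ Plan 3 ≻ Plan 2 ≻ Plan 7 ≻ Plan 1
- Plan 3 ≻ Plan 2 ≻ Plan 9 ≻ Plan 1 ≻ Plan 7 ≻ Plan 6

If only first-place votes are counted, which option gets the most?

Plan 3

First-place vote totals:
  Plan 6: 0
  Plan 1: 0
  Plan 7: 0
  Plan 2: 0
  Plan 3: 3
  Plan 9: 2
Plan 3 has the most first-place votes.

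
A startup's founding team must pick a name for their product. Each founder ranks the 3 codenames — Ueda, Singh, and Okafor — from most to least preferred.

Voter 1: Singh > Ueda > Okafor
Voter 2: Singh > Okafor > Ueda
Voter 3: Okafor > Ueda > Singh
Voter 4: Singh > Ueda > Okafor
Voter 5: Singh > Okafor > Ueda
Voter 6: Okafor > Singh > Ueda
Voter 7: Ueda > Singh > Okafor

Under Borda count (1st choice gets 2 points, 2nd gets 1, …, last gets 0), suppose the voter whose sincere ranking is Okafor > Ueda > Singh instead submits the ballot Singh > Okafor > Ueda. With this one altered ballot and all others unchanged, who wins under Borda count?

Borda totals with the altered ballot: Ueda 4, Singh 12, Okafor 5.
The winner is unchanged: still Singh.

Singh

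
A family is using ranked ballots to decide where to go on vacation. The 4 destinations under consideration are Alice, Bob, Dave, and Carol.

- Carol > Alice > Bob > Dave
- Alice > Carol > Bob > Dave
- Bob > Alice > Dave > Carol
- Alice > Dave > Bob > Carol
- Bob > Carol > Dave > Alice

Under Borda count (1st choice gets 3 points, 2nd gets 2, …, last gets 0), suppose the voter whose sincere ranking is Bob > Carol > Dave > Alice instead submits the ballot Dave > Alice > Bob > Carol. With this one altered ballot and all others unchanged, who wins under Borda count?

Alice

Borda totals with the altered ballot: Alice 12, Bob 7, Dave 6, Carol 5.
The winner is unchanged: still Alice.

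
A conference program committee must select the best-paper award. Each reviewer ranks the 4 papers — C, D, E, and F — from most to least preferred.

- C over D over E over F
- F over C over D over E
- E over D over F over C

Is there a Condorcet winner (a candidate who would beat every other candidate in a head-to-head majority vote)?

Head-to-head results (3 voters total):
C vs D: C wins 2–1.
C vs E: C wins 2–1.
C vs F: F wins 2–1.
D vs E: D wins 2–1.
D vs F: D wins 2–1.
E vs F: E wins 2–1.
No candidate beats all others: C beats D beats F beats C, a majority cycle.

No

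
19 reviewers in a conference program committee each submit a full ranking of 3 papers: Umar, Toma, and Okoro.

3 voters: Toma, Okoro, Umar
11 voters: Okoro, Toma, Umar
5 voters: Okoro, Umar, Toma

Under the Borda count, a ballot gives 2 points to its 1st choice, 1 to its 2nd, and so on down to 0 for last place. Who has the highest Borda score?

Borda scores:
  Umar: 3·0 + 11·0 + 5·1 = 5
  Toma: 3·2 + 11·1 + 5·0 = 17
  Okoro: 3·1 + 11·2 + 5·2 = 35
Okoro has the highest total.

Okoro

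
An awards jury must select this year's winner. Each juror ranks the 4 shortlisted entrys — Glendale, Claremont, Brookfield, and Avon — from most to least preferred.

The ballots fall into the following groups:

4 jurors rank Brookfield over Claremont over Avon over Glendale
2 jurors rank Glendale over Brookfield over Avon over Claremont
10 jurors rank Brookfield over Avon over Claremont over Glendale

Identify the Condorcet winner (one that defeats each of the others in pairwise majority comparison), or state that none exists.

Brookfield

Head-to-head results (16 voters total):
Glendale vs Claremont: Claremont wins 14–2.
Glendale vs Brookfield: Brookfield wins 14–2.
Glendale vs Avon: Avon wins 14–2.
Claremont vs Brookfield: Brookfield wins 16–0.
Claremont vs Avon: Avon wins 12–4.
Brookfield vs Avon: Brookfield wins 16–0.
Brookfield beats each rival — Glendale (14–2), Claremont (16–0), Avon (16–0) — so Brookfield is the Condorcet winner.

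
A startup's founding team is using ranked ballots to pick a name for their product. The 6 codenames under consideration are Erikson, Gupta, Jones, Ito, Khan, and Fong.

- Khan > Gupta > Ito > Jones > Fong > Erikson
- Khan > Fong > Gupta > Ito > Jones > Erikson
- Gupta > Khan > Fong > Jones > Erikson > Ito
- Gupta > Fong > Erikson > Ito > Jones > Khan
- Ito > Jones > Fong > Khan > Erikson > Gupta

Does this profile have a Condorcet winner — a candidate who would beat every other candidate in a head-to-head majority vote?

Yes

Head-to-head results (5 voters total):
Erikson vs Gupta: Gupta wins 4–1.
Erikson vs Jones: Jones wins 4–1.
Erikson vs Ito: Ito wins 3–2.
Erikson vs Khan: Khan wins 4–1.
Erikson vs Fong: Fong wins 5–0.
Gupta vs Jones: Gupta wins 4–1.
Gupta vs Ito: Gupta wins 4–1.
Gupta vs Khan: Khan wins 3–2.
Gupta vs Fong: Gupta wins 3–2.
Jones vs Ito: Ito wins 4–1.
Jones vs Khan: Khan wins 3–2.
Jones vs Fong: Fong wins 3–2.
Ito vs Khan: Khan wins 3–2.
Ito vs Fong: Fong wins 3–2.
Khan vs Fong: Khan wins 3–2.
Khan beats each rival — Erikson (4–1), Gupta (3–2), Jones (3–2), Ito (3–2), Fong (3–2) — so Khan is the Condorcet winner.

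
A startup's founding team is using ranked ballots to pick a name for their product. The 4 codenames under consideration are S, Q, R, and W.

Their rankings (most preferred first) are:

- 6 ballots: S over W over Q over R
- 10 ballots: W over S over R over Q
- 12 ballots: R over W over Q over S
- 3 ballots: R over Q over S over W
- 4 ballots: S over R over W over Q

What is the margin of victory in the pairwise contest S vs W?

9

Ballots ranking S above W: 6+3+4 = 13.
Ballots ranking W above S: 10+12 = 22.
W wins 22–13, a margin of 9.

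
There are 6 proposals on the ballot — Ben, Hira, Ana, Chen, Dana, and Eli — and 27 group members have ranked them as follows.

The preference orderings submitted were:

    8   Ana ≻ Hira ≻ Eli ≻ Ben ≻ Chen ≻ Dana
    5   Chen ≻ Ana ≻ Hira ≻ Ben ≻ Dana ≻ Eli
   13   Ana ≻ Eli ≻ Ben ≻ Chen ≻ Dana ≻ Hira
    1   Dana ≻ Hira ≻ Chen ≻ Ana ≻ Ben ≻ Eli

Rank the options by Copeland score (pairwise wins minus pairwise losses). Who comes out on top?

Pairwise results:
  Ben vs Hira: Hira wins 14–13.
  Ben vs Ana: Ana wins 27–0.
  Ben vs Chen: Ben wins 21–6.
  Ben vs Dana: Ben wins 26–1.
  Ben vs Eli: Eli wins 21–6.
  Hira vs Ana: Ana wins 26–1.
  Hira vs Chen: Chen wins 18–9.
  Hira vs Dana: Dana wins 14–13.
  Hira vs Eli: Hira wins 14–13.
  Ana vs Chen: Ana wins 21–6.
  Ana vs Dana: Ana wins 26–1.
  Ana vs Eli: Ana wins 27–0.
  Chen vs Dana: Chen wins 26–1.
  Chen vs Eli: Eli wins 21–6.
  Dana vs Eli: Eli wins 21–6.
Copeland scores (wins − losses):
  Ben: 2 − 3 = -1
  Hira: 2 − 3 = -1
  Ana: 5 − 0 = 5
  Chen: 2 − 3 = -1
  Dana: 1 − 4 = -3
  Eli: 3 − 2 = 1
Ana has the best Copeland score.

Ana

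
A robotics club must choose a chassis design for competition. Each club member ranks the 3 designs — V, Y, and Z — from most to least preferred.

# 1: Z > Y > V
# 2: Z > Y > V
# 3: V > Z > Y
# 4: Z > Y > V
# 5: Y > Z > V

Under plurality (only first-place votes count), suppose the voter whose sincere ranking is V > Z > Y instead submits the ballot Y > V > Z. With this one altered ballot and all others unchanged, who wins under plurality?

First-place totals with the altered ballot: V 0, Y 2, Z 3.
The winner is unchanged: still Z.

Z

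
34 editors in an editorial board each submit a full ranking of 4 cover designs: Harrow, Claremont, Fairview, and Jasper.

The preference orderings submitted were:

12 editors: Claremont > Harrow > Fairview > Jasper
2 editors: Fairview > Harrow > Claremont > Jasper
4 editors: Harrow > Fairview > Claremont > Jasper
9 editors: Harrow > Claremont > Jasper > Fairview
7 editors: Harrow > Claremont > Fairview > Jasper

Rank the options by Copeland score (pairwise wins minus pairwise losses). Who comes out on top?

Pairwise results:
  Harrow vs Claremont: Harrow wins 22–12.
  Harrow vs Fairview: Harrow wins 32–2.
  Harrow vs Jasper: Harrow wins 34–0.
  Claremont vs Fairview: Claremont wins 28–6.
  Claremont vs Jasper: Claremont wins 34–0.
  Fairview vs Jasper: Fairview wins 25–9.
Copeland scores (wins − losses):
  Harrow: 3 − 0 = 3
  Claremont: 2 − 1 = 1
  Fairview: 1 − 2 = -1
  Jasper: 0 − 3 = -3
Harrow has the best Copeland score.

Harrow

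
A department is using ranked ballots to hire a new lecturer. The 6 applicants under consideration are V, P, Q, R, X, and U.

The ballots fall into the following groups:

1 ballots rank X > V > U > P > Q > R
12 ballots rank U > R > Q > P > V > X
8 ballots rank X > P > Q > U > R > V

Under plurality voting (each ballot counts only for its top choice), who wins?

U

First-place vote totals:
  V: 0
  P: 0
  Q: 0
  R: 0
  X: 9
  U: 12
U has the most first-place votes.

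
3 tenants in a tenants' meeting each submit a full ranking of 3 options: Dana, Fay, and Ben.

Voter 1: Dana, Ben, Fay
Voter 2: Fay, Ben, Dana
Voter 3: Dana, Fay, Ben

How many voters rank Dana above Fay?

2

Ballots ranking Dana above Fay: 2.
Ballots ranking Fay above Dana: 1.
So 2 of 3 voters prefer Dana to Fay.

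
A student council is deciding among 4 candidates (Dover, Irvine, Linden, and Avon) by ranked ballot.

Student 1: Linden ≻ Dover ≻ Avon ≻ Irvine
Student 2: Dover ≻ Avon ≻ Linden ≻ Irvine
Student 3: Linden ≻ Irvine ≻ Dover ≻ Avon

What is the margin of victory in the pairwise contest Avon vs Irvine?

Ballots ranking Avon above Irvine: 2.
Ballots ranking Irvine above Avon: 1.
Avon wins 2–1, a margin of 1.

1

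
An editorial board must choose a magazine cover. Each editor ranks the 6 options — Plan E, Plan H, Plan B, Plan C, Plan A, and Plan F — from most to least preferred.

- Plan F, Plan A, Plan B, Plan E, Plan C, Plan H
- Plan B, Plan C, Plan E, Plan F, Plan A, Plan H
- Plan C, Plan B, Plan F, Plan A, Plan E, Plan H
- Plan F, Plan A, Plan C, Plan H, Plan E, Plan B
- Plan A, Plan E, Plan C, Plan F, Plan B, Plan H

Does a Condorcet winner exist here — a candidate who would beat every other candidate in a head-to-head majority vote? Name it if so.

None — there is no Condorcet winner

Head-to-head results (5 voters total):
Plan E vs Plan H: Plan E wins 4–1.
Plan E vs Plan B: Plan B wins 3–2.
Plan E vs Plan C: Plan C wins 3–2.
Plan E vs Plan A: Plan A wins 4–1.
Plan E vs Plan F: Plan F wins 3–2.
Plan H vs Plan B: Plan B wins 4–1.
Plan H vs Plan C: Plan C wins 5–0.
Plan H vs Plan A: Plan A wins 5–0.
Plan H vs Plan F: Plan F wins 5–0.
Plan B vs Plan C: Plan C wins 3–2.
Plan B vs Plan A: Plan A wins 3–2.
Plan B vs Plan F: Plan F wins 3–2.
Plan C vs Plan A: Plan A wins 3–2.
Plan C vs Plan F: Plan C wins 3–2.
Plan A vs Plan F: Plan F wins 4–1.
No candidate beats all others: Plan C beats Plan F beats Plan A beats Plan C, a majority cycle.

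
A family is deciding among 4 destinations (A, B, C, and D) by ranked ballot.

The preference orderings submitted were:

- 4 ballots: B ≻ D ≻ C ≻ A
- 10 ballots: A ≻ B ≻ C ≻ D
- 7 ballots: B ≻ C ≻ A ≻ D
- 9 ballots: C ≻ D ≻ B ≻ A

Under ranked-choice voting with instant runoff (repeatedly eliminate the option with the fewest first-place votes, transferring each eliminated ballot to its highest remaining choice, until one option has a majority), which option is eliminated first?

Round 1: B 11, A 10, C 9, D 0. D has the fewest and is eliminated.
Round 2: B 11, A 10, C 9. C has the fewest and is eliminated.
Round 3: B 20, A 10. B has a majority.

D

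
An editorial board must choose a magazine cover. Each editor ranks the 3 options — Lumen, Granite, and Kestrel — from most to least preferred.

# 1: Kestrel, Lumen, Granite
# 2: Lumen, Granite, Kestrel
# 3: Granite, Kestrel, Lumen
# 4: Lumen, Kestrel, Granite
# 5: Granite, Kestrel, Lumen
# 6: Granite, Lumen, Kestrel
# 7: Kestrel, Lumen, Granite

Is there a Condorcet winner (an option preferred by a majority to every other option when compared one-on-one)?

Head-to-head results (7 voters total):
Lumen vs Granite: Lumen wins 4–3.
Lumen vs Kestrel: Kestrel wins 4–3.
Granite vs Kestrel: Granite wins 4–3.
No candidate beats all others: Lumen beats Granite beats Kestrel beats Lumen, a majority cycle.

No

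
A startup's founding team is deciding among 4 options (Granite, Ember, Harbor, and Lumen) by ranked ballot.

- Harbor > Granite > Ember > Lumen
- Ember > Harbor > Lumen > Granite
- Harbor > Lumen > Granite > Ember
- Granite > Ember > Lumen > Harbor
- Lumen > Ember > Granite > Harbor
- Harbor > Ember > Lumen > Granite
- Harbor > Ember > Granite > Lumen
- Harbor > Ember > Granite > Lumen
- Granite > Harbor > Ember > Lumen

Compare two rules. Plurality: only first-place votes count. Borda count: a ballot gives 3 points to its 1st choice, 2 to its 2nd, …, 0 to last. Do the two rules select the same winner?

Yes

Plurality first-place counts: Granite 2, Ember 1, Harbor 5, Lumen 1 → Harbor.
Borda totals: Granite 12, Ember 15, Harbor 19, Lumen 8 → Harbor.
The two rules agree on Harbor.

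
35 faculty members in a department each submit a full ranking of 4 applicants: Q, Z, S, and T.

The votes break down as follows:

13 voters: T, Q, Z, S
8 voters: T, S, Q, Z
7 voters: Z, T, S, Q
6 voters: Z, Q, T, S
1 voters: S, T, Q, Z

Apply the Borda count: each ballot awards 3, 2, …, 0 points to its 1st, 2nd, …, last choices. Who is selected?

T

Borda scores:
  Q: 13·2 + 8·1 + 7·0 + 6·2 + 1 = 47
  Z: 13·1 + 8·0 + 7·3 + 6·3 + 0 = 52
  S: 13·0 + 8·2 + 7·1 + 6·0 + 3 = 26
  T: 13·3 + 8·3 + 7·2 + 6·1 + 2 = 85
T has the highest total.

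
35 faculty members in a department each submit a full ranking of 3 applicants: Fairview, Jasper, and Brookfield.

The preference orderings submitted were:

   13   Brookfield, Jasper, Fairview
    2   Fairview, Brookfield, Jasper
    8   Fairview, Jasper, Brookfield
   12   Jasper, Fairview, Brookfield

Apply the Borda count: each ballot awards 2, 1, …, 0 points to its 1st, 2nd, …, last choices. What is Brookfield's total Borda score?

28

Borda scores:
  Fairview: 13·0 + 2·2 + 8·2 + 12·1 = 32
  Jasper: 13·1 + 2·0 + 8·1 + 12·2 = 45
  Brookfield: 13·2 + 2·1 + 8·0 + 12·0 = 28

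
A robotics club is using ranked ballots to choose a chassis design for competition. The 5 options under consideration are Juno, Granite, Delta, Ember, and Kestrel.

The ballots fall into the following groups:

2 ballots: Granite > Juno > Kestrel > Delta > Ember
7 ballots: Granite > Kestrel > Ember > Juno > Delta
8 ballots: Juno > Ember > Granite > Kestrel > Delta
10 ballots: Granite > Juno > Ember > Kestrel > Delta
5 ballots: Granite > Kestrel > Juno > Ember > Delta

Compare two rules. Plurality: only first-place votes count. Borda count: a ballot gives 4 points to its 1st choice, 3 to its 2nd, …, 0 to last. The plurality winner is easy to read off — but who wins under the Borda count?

Granite

Plurality first-place counts: Juno 8, Granite 24, Delta 0, Ember 0, Kestrel 0 → Granite.
Borda totals: Juno 85, Granite 112, Delta 2, Ember 63, Kestrel 58 → Granite.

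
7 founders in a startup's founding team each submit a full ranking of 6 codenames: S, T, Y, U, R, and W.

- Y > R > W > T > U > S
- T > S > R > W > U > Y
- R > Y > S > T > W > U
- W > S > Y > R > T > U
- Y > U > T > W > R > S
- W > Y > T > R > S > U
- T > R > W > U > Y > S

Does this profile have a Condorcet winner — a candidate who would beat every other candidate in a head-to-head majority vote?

Head-to-head results (7 voters total):
S vs T: T wins 5–2.
S vs Y: Y wins 5–2.
S vs U: S wins 4–3.
S vs R: R wins 5–2.
S vs W: W wins 5–2.
T vs Y: Y wins 5–2.
T vs U: T wins 6–1.
T vs R: T wins 4–3.
T vs W: T wins 4–3.
Y vs U: Y wins 5–2.
Y vs R: Y wins 4–3.
Y vs W: W wins 4–3.
U vs R: R wins 6–1.
U vs W: W wins 6–1.
R vs W: R wins 4–3.
No candidate beats all others: T beats W beats Y beats T, a majority cycle.

No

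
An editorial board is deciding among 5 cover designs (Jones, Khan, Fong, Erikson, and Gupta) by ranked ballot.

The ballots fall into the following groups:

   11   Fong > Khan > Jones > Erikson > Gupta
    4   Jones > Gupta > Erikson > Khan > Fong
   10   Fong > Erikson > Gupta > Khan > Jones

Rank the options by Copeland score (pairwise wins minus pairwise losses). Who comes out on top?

Fong

Pairwise results:
  Jones vs Khan: Khan wins 21–4.
  Jones vs Fong: Fong wins 21–4.
  Jones vs Erikson: Jones wins 15–10.
  Jones vs Gupta: Jones wins 15–10.
  Khan vs Fong: Fong wins 21–4.
  Khan vs Erikson: Erikson wins 14–11.
  Khan vs Gupta: Gupta wins 14–11.
  Fong vs Erikson: Fong wins 21–4.
  Fong vs Gupta: Fong wins 21–4.
  Erikson vs Gupta: Erikson wins 21–4.
Copeland scores (wins − losses):
  Jones: 2 − 2 = 0
  Khan: 1 − 3 = -2
  Fong: 4 − 0 = 4
  Erikson: 2 − 2 = 0
  Gupta: 1 − 3 = -2
Fong has the best Copeland score.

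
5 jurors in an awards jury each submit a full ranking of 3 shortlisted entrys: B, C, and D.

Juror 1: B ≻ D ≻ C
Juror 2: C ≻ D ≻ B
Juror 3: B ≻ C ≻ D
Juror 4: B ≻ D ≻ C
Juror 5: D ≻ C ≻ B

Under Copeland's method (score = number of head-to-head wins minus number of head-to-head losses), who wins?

B

Pairwise results:
  B vs C: B wins 3–2.
  B vs D: B wins 3–2.
  C vs D: D wins 3–2.
Copeland scores (wins − losses):
  B: 2 − 0 = 2
  C: 0 − 2 = -2
  D: 1 − 1 = 0
B has the best Copeland score.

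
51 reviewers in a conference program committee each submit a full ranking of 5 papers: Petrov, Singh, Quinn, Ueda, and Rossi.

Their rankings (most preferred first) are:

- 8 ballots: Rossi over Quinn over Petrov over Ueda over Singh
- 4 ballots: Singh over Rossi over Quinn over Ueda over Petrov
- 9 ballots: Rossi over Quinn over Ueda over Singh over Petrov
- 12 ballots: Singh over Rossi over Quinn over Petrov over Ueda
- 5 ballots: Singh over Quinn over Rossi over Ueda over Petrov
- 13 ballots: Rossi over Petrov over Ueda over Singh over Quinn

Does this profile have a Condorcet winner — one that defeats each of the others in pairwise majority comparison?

Yes

Head-to-head results (51 voters total):
Petrov vs Singh: Singh wins 30–21.
Petrov vs Quinn: Quinn wins 38–13.
Petrov vs Ueda: Petrov wins 33–18.
Petrov vs Rossi: Rossi wins 51–0.
Singh vs Quinn: Singh wins 34–17.
Singh vs Ueda: Ueda wins 30–21.
Singh vs Rossi: Rossi wins 30–21.
Quinn vs Ueda: Quinn wins 38–13.
Quinn vs Rossi: Rossi wins 46–5.
Ueda vs Rossi: Rossi wins 51–0.
Rossi beats each rival — Petrov (51–0), Singh (30–21), Quinn (46–5), Ueda (51–0) — so Rossi is the Condorcet winner.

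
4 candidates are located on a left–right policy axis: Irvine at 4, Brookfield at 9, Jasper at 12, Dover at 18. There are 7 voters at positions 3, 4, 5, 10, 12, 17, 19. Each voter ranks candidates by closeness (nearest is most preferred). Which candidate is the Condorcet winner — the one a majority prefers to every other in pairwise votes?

Brookfield

With single-peaked preferences on a line, the Condorcet winner is the candidate closest to the median voter.
The median voter (position 10) is closest to Brookfield at 9.
Check: Brookfield vs Jasper — voters closer to Brookfield: 4 of 7.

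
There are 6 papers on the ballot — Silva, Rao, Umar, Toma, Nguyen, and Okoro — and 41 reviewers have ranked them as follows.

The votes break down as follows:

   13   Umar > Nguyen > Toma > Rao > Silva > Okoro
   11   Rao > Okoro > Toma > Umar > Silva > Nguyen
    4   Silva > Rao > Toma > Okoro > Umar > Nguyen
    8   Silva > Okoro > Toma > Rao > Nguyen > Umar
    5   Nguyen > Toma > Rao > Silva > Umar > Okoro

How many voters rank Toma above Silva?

Ballots ranking Toma above Silva: 13+11+5 = 29.
Ballots ranking Silva above Toma: 4+8 = 12.
So 29 of 41 voters prefer Toma to Silva.

29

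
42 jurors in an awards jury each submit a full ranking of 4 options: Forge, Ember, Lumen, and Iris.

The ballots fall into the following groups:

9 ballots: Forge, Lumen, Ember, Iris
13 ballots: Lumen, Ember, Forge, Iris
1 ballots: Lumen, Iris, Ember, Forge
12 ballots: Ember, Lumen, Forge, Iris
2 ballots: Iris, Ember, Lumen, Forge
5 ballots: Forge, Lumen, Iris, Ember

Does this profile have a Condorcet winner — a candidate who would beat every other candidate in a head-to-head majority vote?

Head-to-head results (42 voters total):
Forge vs Ember: Ember wins 28–14.
Forge vs Lumen: Lumen wins 28–14.
Forge vs Iris: Forge wins 39–3.
Ember vs Lumen: Lumen wins 28–14.
Ember vs Iris: Ember wins 34–8.
Lumen vs Iris: Lumen wins 40–2.
Lumen beats each rival — Forge (28–14), Ember (28–14), Iris (40–2) — so Lumen is the Condorcet winner.

Yes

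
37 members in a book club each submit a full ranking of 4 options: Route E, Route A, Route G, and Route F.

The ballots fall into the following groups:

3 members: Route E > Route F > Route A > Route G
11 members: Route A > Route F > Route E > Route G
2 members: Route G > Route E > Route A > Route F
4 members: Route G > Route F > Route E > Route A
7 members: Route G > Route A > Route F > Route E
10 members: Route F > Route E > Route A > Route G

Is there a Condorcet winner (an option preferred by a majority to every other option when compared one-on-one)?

Head-to-head results (37 voters total):
Route E vs Route A: Route E wins 19–18.
Route E vs Route G: Route E wins 24–13.
Route E vs Route F: Route F wins 32–5.
Route A vs Route G: Route A wins 24–13.
Route A vs Route F: Route A wins 20–17.
Route G vs Route F: Route F wins 24–13.
No candidate beats all others: Route E beats Route A beats Route F beats Route E, a majority cycle.

No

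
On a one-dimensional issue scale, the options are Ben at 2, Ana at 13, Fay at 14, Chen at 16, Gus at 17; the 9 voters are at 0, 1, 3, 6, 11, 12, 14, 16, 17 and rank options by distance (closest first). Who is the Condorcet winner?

Ana

With single-peaked preferences on a line, the Condorcet winner is the candidate closest to the median voter.
The median voter (position 11) is closest to Ana at 13.
Check: Ana vs Gus — voters closer to Ana: 7 of 9.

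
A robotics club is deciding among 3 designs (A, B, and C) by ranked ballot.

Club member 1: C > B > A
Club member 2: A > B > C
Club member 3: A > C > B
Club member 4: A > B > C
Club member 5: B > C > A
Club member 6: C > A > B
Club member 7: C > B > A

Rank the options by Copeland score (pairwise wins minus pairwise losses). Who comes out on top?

Pairwise results:
  A vs B: A wins 4–3.
  A vs C: C wins 4–3.
  B vs C: C wins 4–3.
Copeland scores (wins − losses):
  A: 1 − 1 = 0
  B: 0 − 2 = -2
  C: 2 − 0 = 2
C has the best Copeland score.

C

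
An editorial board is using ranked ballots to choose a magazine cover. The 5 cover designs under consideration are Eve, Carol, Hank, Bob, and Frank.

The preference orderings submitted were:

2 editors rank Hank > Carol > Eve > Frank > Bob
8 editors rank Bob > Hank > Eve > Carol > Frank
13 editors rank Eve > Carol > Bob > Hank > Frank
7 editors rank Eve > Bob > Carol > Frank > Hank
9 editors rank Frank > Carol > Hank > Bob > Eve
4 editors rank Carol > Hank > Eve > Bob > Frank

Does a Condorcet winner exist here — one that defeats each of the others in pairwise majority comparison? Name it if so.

None — there is no Condorcet winner

Head-to-head results (43 voters total):
Eve vs Carol: Eve wins 28–15.
Eve vs Hank: Hank wins 23–20.
Eve vs Bob: Eve wins 26–17.
Eve vs Frank: Eve wins 34–9.
Carol vs Hank: Carol wins 33–10.
Carol vs Bob: Carol wins 28–15.
Carol vs Frank: Carol wins 34–9.
Hank vs Bob: Bob wins 28–15.
Hank vs Frank: Hank wins 27–16.
Bob vs Frank: Bob wins 32–11.
No candidate beats all others: Eve beats Carol beats Hank beats Eve, a majority cycle.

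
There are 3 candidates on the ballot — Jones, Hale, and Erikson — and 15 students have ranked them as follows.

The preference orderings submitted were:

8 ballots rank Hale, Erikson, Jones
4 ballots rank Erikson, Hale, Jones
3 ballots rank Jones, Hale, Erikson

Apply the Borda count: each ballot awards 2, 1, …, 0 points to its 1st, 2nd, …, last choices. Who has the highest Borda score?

Borda scores:
  Jones: 8·0 + 4·0 + 3·2 = 6
  Hale: 8·2 + 4·1 + 3·1 = 23
  Erikson: 8·1 + 4·2 + 3·0 = 16
Hale has the highest total.

Hale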